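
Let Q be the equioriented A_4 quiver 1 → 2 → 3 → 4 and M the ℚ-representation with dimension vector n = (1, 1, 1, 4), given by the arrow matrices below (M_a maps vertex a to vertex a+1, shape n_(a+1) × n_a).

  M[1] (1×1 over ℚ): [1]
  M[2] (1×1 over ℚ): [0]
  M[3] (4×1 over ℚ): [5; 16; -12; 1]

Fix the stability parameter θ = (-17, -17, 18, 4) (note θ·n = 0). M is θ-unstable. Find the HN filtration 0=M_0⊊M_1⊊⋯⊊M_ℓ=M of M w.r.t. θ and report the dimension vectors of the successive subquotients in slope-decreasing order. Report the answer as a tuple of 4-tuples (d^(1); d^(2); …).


Interval decomposition of M: I[1,2], I[3,4], I[4,4]^3.
HN type (ℓ=3): μ^(1)=11; μ^(2)=4; μ^(3)=-17

((0, 0, 1, 1); (0, 0, 0, 3); (1, 1, 0, 0))


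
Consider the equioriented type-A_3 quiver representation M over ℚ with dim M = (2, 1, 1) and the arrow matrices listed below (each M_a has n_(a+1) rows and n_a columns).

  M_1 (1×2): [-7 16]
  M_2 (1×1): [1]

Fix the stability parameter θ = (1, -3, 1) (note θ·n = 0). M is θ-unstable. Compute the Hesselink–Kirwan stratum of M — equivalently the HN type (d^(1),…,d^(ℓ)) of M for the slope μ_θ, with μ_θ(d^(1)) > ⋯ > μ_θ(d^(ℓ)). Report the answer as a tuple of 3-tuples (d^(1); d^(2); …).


Via rank(M_{q-1}∘⋯∘M_p): M ≅ I[1,1], I[1,3].
μ_θ-semistable layers: μ^(1)=1; μ^(2)=-1

((1, 0, 1); (1, 1, 0))


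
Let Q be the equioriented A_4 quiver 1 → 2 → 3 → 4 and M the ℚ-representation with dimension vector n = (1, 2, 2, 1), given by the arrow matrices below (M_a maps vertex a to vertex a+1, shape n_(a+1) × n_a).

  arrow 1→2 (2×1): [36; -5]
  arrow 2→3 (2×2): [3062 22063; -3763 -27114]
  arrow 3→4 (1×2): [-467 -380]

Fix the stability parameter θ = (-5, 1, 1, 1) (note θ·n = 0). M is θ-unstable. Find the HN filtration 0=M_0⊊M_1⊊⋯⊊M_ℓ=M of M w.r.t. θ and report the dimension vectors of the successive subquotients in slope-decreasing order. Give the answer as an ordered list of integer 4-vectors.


Interval decomposition of M: I[1,4], I[2,3].
HN type (ℓ=2): μ^(1)=1; μ^(2)=-5

((0, 2, 2, 1); (1, 0, 0, 0))


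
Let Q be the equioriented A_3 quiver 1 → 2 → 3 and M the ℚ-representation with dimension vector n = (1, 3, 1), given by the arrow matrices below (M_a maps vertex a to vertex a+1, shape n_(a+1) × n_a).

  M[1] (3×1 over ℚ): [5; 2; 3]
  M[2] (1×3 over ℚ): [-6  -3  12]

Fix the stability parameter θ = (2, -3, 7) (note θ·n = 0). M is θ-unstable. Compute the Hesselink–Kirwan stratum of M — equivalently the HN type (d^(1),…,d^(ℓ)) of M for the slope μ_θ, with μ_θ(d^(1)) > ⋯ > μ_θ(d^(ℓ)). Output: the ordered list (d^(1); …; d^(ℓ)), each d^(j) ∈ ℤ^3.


Interval decomposition of M: I[1,2], I[2,2], I[2,3].
HN type (ℓ=3): μ^(1)=7; μ^(2)=-1/2; μ^(3)=-3

((0, 0, 1); (1, 1, 0); (0, 2, 0))


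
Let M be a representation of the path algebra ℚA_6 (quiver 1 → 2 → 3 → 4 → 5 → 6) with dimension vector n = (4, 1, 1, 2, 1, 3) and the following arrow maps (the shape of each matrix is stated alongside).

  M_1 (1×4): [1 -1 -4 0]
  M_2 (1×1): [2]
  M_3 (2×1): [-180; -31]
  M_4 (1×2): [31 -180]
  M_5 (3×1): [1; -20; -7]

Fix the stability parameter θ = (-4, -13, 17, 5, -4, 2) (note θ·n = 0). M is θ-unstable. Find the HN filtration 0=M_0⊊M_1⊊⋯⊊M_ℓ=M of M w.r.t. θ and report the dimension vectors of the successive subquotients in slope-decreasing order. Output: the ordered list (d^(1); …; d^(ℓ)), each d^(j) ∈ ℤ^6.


Barcode: M ≅ I[1,1]^3, I[1,4], I[4,6], I[6,6]^2. HN layers by μ_θ (5 steps, strictly decreasing):
  μ^(1)=11; μ^(2)=2; μ^(3)=1/2; μ^(4)=-4; μ^(5)=-17/2

((0, 0, 1, 1, 0, 0); (0, 0, 0, 0, 0, 3); (0, 0, 0, 1, 1, 0); (3, 0, 0, 0, 0, 0); (1, 1, 0, 0, 0, 0))


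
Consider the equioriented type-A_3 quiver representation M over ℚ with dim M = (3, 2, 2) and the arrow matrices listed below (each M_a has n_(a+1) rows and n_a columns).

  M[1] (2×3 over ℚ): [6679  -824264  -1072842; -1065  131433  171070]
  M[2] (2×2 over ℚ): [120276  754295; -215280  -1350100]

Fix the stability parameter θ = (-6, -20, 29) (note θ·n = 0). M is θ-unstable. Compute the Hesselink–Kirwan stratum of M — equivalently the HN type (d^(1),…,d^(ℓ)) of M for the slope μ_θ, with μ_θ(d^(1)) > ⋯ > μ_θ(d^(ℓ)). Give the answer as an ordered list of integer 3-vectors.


Interval decomposition of M: I[1,1], I[1,2], I[1,3], I[3,3].
HN type (ℓ=3): μ^(1)=29; μ^(2)=-6; μ^(3)=-13

((0, 0, 2); (1, 0, 0); (2, 2, 0))


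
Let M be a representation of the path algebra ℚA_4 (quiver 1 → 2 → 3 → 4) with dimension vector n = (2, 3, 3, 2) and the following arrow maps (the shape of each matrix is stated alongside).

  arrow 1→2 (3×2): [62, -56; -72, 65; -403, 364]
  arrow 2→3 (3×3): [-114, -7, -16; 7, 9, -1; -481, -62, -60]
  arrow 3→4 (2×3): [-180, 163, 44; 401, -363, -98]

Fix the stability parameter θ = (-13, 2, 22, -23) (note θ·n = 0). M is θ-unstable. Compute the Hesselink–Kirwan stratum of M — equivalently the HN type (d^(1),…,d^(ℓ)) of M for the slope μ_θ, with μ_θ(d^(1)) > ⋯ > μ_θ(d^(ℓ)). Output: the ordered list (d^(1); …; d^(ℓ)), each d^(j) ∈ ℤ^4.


Interval decomposition of M: I[1,4]^2, I[2,3].
HN type (ℓ=4): μ^(1)=22; μ^(2)=2; μ^(3)=1/3; μ^(4)=-13

((0, 0, 1, 0); (0, 1, 0, 0); (0, 2, 2, 2); (2, 0, 0, 0))


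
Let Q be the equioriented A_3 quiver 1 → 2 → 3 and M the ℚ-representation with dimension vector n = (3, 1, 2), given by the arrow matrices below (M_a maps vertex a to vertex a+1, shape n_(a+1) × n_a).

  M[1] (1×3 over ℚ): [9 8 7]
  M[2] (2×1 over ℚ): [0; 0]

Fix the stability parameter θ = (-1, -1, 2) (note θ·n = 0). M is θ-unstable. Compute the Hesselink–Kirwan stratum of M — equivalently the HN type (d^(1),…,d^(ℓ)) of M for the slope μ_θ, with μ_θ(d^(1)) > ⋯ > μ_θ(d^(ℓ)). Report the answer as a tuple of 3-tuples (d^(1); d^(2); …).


Barcode: M ≅ I[1,1]^2, I[1,2], I[3,3]^2. HN layers by μ_θ (2 steps, strictly decreasing):
  μ^(1)=2; μ^(2)=-1

((0, 0, 2); (3, 1, 0))


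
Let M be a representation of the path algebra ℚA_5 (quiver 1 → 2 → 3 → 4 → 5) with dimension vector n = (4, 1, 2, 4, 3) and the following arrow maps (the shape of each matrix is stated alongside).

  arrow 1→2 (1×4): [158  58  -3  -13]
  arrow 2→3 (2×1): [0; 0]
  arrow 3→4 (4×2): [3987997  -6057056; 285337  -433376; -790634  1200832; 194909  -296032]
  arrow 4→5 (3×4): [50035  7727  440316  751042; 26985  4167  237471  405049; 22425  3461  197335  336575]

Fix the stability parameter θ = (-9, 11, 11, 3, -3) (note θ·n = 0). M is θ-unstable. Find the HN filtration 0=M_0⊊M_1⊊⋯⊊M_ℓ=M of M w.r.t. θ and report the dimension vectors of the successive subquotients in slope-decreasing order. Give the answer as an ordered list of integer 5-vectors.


Barcode: M ≅ I[1,1]^3, I[1,2], I[3,3], I[3,5], I[4,4], I[4,5]^2. HN layers by μ_θ (5 steps, strictly decreasing):
  μ^(1)=11; μ^(2)=11/3; μ^(3)=3; μ^(4)=0; μ^(5)=-9

((0, 1, 1, 0, 0); (0, 0, 1, 1, 1); (0, 0, 0, 1, 0); (0, 0, 0, 2, 2); (4, 0, 0, 0, 0))


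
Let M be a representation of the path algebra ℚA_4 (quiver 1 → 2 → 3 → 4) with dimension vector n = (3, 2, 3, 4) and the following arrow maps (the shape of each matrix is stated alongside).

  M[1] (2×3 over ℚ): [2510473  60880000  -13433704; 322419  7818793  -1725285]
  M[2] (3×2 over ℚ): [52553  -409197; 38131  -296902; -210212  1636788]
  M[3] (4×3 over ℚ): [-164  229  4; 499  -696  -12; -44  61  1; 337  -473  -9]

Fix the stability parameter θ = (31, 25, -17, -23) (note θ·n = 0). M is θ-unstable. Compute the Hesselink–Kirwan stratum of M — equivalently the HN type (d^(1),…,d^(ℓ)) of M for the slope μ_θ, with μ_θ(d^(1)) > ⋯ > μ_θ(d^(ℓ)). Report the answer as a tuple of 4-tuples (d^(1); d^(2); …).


Via rank(M_{q-1}∘⋯∘M_p): M ≅ I[1,1], I[1,4]^2, I[3,4], I[4,4].
μ_θ-semistable layers: μ^(1)=31; μ^(2)=4; μ^(3)=-20; μ^(4)=-23

((1, 0, 0, 0); (2, 2, 2, 2); (0, 0, 1, 1); (0, 0, 0, 1))


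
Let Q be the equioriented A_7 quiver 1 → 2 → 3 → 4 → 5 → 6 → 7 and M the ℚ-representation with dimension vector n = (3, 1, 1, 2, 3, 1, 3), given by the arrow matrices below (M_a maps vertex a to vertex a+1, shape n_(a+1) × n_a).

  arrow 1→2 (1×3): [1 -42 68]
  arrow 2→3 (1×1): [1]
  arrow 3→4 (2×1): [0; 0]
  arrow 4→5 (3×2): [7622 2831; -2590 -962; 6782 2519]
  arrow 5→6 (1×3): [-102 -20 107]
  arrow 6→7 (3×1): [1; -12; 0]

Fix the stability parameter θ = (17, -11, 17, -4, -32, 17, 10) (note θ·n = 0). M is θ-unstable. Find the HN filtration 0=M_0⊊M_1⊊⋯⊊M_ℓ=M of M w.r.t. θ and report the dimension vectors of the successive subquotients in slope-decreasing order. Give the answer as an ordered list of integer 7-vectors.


Barcode: M ≅ I[1,1]^2, I[1,3], I[4,5], I[4,7], I[5,5], I[7,7]^2. HN layers by μ_θ (6 steps, strictly decreasing):
  μ^(1)=17; μ^(2)=27/2; μ^(3)=10; μ^(4)=3; μ^(5)=-18; μ^(6)=-32

((2, 0, 1, 0, 0, 0, 0); (0, 0, 0, 0, 0, 1, 1); (0, 0, 0, 0, 0, 0, 2); (1, 1, 0, 0, 0, 0, 0); (0, 0, 0, 2, 2, 0, 0); (0, 0, 0, 0, 1, 0, 0))


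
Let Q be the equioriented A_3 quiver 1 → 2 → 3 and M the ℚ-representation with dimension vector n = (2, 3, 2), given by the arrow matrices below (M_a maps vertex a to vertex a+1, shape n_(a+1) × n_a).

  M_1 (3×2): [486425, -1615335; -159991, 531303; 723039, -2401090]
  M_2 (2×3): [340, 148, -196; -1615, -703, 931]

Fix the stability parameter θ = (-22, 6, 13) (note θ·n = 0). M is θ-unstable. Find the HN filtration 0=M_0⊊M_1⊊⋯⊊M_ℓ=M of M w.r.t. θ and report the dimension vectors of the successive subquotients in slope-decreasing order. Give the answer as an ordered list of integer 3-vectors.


Interval decomposition of M: I[1,2], I[1,3], I[2,2], I[3,3].
HN type (ℓ=3): μ^(1)=13; μ^(2)=6; μ^(3)=-22

((0, 0, 2); (0, 3, 0); (2, 0, 0))


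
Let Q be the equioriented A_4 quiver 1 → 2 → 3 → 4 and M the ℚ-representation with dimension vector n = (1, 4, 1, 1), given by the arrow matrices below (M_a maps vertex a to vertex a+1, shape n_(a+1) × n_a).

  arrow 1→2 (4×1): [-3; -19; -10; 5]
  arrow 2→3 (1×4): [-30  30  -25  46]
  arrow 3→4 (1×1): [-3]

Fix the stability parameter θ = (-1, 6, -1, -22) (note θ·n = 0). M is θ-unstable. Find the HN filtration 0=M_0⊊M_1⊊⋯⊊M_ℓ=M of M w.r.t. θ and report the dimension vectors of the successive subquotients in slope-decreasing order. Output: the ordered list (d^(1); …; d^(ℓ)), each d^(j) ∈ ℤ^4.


Interval decomposition of M: I[1,2], I[2,2]^2, I[2,4].
HN type (ℓ=3): μ^(1)=6; μ^(2)=-1; μ^(3)=-17/3

((0, 3, 0, 0); (1, 0, 0, 0); (0, 1, 1, 1))


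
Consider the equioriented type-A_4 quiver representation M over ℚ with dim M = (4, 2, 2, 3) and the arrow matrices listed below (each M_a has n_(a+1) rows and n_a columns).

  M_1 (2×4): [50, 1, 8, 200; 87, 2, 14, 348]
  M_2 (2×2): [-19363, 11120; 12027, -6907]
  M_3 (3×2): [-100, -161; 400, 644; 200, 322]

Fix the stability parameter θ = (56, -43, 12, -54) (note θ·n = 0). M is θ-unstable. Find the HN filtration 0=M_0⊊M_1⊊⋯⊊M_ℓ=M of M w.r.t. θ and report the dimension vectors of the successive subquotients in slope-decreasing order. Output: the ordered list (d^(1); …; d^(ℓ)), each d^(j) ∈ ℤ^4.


Via rank(M_{q-1}∘⋯∘M_p): M ≅ I[1,1]^2, I[1,3], I[1,4], I[4,4]^2.
μ_θ-semistable layers: μ^(1)=56; μ^(2)=12; μ^(3)=13/2; μ^(4)=-29/4; μ^(5)=-54

((2, 0, 0, 0); (0, 0, 1, 0); (1, 1, 0, 0); (1, 1, 1, 1); (0, 0, 0, 2))


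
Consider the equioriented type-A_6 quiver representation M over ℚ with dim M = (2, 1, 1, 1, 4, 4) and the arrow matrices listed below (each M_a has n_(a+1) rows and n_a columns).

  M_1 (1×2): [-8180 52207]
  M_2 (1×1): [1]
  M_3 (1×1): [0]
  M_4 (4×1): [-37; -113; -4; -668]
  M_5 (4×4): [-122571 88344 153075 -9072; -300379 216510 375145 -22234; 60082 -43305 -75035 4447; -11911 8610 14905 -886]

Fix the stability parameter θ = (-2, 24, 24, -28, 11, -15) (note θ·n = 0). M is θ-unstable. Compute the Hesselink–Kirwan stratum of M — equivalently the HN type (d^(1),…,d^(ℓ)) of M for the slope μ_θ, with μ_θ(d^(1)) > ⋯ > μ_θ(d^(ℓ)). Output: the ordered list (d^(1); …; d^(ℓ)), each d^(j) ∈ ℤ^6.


Interval decomposition of M: I[1,1], I[1,3], I[4,6], I[5,5]^2, I[5,6], I[6,6]^2.
HN type (ℓ=5): μ^(1)=24; μ^(2)=11; μ^(3)=-2; μ^(4)=-15; μ^(5)=-28

((0, 1, 1, 0, 0, 0); (0, 0, 0, 0, 2, 0); (2, 0, 0, 0, 2, 2); (0, 0, 0, 0, 0, 2); (0, 0, 0, 1, 0, 0))


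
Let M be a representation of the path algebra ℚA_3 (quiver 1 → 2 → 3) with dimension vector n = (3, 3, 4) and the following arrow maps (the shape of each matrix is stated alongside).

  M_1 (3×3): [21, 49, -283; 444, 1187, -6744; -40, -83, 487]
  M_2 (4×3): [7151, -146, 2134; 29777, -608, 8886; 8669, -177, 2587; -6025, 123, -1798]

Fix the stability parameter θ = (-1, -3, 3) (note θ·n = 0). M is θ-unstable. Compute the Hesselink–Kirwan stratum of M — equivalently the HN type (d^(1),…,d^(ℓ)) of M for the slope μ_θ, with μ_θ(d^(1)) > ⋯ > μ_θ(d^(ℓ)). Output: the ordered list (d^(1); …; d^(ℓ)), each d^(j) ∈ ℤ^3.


Barcode: M ≅ I[1,3]^3, I[3,3]. HN layers by μ_θ (2 steps, strictly decreasing):
  μ^(1)=3; μ^(2)=-2

((0, 0, 4); (3, 3, 0))


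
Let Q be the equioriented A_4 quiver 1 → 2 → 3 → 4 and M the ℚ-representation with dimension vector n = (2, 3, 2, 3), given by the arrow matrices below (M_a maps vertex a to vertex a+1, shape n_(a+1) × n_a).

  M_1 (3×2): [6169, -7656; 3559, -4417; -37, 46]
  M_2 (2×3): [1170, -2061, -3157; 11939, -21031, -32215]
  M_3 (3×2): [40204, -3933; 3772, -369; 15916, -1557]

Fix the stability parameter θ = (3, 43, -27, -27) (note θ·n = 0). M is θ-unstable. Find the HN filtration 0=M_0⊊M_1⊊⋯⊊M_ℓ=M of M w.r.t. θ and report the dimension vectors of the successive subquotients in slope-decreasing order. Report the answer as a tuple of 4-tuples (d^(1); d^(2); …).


Barcode: M ≅ I[1,3], I[1,4], I[2,2], I[4,4]^2. HN layers by μ_θ (5 steps, strictly decreasing):
  μ^(1)=43; μ^(2)=8; μ^(3)=3; μ^(4)=-2; μ^(5)=-27

((0, 1, 0, 0); (0, 1, 1, 0); (1, 0, 0, 0); (1, 1, 1, 1); (0, 0, 0, 2))


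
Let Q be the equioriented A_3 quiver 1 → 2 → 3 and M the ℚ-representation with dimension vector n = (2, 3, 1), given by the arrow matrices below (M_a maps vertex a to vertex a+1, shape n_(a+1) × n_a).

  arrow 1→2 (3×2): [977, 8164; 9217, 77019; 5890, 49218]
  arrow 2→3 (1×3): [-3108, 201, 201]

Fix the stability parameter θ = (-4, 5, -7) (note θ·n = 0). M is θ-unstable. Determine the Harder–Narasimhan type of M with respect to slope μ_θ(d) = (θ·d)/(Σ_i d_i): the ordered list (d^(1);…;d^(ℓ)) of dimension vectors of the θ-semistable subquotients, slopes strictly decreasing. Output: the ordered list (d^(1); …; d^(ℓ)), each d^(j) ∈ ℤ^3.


Barcode: M ≅ I[1,2], I[1,3], I[2,2]. HN layers by μ_θ (3 steps, strictly decreasing):
  μ^(1)=5; μ^(2)=-1; μ^(3)=-4

((0, 2, 0); (0, 1, 1); (2, 0, 0))


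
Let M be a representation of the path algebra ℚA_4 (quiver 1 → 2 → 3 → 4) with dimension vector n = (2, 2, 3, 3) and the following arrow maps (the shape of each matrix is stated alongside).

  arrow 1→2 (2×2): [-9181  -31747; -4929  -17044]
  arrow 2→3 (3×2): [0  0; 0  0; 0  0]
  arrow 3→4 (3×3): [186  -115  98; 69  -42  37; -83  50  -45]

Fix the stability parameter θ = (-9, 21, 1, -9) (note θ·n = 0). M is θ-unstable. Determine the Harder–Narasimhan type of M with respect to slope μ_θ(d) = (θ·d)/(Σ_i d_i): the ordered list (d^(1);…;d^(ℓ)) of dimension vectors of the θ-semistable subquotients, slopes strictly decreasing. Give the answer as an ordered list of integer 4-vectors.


Via rank(M_{q-1}∘⋯∘M_p): M ≅ I[1,2]^2, I[3,4]^3.
μ_θ-semistable layers: μ^(1)=21; μ^(2)=-4; μ^(3)=-9

((0, 2, 0, 0); (0, 0, 3, 3); (2, 0, 0, 0))


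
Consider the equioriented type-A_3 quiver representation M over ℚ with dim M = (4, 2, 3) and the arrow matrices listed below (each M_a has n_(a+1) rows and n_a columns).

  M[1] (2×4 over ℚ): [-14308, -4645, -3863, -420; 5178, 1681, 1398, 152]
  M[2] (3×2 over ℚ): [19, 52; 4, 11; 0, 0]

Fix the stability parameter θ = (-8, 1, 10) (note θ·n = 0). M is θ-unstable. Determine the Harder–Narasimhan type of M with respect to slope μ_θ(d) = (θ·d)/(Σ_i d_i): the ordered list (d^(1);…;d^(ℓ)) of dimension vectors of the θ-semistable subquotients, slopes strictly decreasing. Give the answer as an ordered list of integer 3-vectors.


Barcode: M ≅ I[1,1]^2, I[1,3]^2, I[3,3]. HN layers by μ_θ (3 steps, strictly decreasing):
  μ^(1)=10; μ^(2)=1; μ^(3)=-8

((0, 0, 3); (0, 2, 0); (4, 0, 0))


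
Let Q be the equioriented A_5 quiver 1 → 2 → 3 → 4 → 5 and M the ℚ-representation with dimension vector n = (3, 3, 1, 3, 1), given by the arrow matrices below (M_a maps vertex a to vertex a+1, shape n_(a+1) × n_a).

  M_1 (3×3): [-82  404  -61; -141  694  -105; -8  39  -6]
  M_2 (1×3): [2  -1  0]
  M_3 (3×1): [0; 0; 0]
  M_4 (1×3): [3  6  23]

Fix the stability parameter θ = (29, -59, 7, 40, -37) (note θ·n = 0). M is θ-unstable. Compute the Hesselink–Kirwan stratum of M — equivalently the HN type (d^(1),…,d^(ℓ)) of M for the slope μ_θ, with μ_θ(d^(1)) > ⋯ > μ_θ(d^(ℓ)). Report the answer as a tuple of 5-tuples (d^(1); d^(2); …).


Interval decomposition of M: I[1,2]^2, I[1,3], I[4,4]^2, I[4,5].
HN type (ℓ=4): μ^(1)=40; μ^(2)=7; μ^(3)=3/2; μ^(4)=-15

((0, 0, 0, 2, 0); (0, 0, 1, 0, 0); (0, 0, 0, 1, 1); (3, 3, 0, 0, 0))


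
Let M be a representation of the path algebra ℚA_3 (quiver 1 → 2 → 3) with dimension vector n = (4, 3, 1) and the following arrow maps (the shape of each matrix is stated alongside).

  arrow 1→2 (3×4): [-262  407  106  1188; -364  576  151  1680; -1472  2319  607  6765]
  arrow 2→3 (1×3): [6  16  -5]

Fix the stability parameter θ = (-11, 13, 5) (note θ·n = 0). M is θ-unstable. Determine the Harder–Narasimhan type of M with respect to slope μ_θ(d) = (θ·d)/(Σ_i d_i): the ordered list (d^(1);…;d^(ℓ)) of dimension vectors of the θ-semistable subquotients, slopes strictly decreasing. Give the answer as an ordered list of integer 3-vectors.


Via rank(M_{q-1}∘⋯∘M_p): M ≅ I[1,1], I[1,2]^2, I[1,3].
μ_θ-semistable layers: μ^(1)=13; μ^(2)=9; μ^(3)=-11

((0, 2, 0); (0, 1, 1); (4, 0, 0))


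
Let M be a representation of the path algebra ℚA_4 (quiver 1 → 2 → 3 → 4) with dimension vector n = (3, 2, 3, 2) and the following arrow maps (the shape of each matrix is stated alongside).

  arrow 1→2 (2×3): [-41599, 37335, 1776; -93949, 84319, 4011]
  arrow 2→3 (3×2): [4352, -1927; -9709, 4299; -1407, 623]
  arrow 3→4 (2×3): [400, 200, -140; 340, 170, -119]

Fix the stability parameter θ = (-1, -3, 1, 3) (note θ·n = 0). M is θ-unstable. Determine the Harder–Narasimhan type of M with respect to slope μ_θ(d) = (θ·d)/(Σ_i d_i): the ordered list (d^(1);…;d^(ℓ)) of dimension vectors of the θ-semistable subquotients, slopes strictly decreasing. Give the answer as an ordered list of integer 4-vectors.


Via rank(M_{q-1}∘⋯∘M_p): M ≅ I[1,1], I[1,3], I[1,4], I[3,3], I[4,4].
μ_θ-semistable layers: μ^(1)=3; μ^(2)=1; μ^(3)=-1; μ^(4)=-2

((0, 0, 0, 2); (0, 0, 3, 0); (1, 0, 0, 0); (2, 2, 0, 0))


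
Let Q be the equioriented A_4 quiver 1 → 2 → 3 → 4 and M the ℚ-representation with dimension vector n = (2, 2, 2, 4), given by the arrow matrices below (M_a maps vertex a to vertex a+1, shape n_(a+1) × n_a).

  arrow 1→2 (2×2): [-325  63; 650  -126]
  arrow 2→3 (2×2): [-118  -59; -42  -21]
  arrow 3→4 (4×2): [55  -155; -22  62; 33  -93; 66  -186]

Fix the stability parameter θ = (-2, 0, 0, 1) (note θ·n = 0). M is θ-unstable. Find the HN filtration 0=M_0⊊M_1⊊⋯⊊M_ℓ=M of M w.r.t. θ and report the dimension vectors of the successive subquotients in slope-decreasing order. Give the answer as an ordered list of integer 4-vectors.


Interval decomposition of M: I[1,1], I[1,2], I[2,4], I[3,3], I[4,4]^3.
HN type (ℓ=3): μ^(1)=1; μ^(2)=0; μ^(3)=-2

((0, 0, 0, 4); (0, 2, 2, 0); (2, 0, 0, 0))


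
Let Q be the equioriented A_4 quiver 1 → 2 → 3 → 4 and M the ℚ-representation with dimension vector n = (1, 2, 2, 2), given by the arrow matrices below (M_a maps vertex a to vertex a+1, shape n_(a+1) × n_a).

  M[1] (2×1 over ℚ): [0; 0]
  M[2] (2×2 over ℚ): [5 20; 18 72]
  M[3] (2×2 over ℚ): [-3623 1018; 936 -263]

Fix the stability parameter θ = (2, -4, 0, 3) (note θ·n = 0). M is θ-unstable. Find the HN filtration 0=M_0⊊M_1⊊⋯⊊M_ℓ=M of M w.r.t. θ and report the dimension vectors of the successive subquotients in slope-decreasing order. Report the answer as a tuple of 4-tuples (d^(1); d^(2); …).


Barcode: M ≅ I[1,1], I[2,2], I[2,4], I[3,4]. HN layers by μ_θ (4 steps, strictly decreasing):
  μ^(1)=3; μ^(2)=2; μ^(3)=0; μ^(4)=-4

((0, 0, 0, 2); (1, 0, 0, 0); (0, 0, 2, 0); (0, 2, 0, 0))


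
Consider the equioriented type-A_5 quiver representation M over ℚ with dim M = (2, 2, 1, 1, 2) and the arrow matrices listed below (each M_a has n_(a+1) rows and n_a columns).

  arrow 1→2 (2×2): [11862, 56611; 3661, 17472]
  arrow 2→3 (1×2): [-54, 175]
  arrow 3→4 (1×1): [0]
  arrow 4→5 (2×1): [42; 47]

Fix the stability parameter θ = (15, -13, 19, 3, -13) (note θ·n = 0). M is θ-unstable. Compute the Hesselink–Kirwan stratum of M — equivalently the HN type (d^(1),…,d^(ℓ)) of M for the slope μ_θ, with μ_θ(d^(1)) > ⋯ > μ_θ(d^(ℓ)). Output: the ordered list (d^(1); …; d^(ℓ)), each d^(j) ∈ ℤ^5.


Interval decomposition of M: I[1,2], I[1,3], I[4,5], I[5,5].
HN type (ℓ=4): μ^(1)=19; μ^(2)=1; μ^(3)=-5; μ^(4)=-13

((0, 0, 1, 0, 0); (2, 2, 0, 0, 0); (0, 0, 0, 1, 1); (0, 0, 0, 0, 1))


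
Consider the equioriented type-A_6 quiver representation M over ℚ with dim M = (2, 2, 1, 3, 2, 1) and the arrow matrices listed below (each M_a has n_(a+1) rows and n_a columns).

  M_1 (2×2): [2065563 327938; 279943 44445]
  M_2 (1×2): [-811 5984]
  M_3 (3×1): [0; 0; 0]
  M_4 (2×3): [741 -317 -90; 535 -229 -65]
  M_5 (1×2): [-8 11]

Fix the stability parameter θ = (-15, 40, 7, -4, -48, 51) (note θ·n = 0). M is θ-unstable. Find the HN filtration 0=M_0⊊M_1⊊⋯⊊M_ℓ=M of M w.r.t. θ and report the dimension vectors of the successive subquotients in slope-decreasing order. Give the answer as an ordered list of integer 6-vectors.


Via rank(M_{q-1}∘⋯∘M_p): M ≅ I[1,2], I[1,3], I[4,4], I[4,5], I[4,6].
μ_θ-semistable layers: μ^(1)=51; μ^(2)=40; μ^(3)=47/2; μ^(4)=-4; μ^(5)=-15; μ^(6)=-26

((0, 0, 0, 0, 0, 1); (0, 1, 0, 0, 0, 0); (0, 1, 1, 0, 0, 0); (0, 0, 0, 1, 0, 0); (2, 0, 0, 0, 0, 0); (0, 0, 0, 2, 2, 0))


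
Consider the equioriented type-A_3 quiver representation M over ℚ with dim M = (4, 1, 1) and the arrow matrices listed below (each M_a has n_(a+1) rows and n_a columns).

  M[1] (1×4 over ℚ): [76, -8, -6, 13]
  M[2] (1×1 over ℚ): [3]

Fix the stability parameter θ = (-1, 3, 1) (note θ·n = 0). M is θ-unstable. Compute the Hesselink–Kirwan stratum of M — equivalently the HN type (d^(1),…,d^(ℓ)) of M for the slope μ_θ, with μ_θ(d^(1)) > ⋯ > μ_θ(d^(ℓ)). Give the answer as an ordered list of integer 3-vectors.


Interval decomposition of M: I[1,1]^3, I[1,3].
HN type (ℓ=2): μ^(1)=2; μ^(2)=-1

((0, 1, 1); (4, 0, 0))


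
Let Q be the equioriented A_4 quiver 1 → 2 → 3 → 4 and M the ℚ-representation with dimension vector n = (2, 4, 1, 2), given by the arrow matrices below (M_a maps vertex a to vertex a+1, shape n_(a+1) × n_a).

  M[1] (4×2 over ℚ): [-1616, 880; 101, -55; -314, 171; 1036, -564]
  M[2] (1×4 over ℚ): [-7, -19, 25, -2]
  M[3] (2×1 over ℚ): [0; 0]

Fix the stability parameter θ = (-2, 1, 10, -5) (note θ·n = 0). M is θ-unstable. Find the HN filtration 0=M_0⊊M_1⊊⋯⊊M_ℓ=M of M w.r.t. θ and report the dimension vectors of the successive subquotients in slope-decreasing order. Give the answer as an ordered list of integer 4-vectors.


Via rank(M_{q-1}∘⋯∘M_p): M ≅ I[1,2], I[1,3], I[2,2]^2, I[4,4]^2.
μ_θ-semistable layers: μ^(1)=10; μ^(2)=1; μ^(3)=-2; μ^(4)=-5

((0, 0, 1, 0); (0, 4, 0, 0); (2, 0, 0, 0); (0, 0, 0, 2))


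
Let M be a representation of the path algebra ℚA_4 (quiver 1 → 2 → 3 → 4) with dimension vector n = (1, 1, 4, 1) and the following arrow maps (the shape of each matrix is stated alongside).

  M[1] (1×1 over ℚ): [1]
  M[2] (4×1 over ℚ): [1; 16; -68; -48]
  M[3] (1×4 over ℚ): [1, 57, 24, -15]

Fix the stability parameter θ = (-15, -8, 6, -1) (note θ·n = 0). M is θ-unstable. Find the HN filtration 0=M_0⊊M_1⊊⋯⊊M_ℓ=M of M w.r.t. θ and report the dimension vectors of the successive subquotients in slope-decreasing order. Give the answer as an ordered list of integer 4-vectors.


Barcode: M ≅ I[1,4], I[3,3]^3. HN layers by μ_θ (4 steps, strictly decreasing):
  μ^(1)=6; μ^(2)=5/2; μ^(3)=-8; μ^(4)=-15

((0, 0, 3, 0); (0, 0, 1, 1); (0, 1, 0, 0); (1, 0, 0, 0))


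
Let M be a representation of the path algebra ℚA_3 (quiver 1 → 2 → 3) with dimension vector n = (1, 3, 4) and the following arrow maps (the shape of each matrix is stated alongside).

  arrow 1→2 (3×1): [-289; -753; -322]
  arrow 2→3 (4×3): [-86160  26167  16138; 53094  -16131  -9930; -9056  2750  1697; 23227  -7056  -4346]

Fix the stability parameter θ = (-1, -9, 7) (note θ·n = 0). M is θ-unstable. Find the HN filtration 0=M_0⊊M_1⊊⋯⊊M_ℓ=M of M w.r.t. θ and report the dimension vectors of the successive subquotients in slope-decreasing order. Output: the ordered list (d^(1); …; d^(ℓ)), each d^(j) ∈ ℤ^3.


Interval decomposition of M: I[1,3], I[2,3]^2, I[3,3].
HN type (ℓ=3): μ^(1)=7; μ^(2)=-5; μ^(3)=-9

((0, 0, 4); (1, 1, 0); (0, 2, 0))


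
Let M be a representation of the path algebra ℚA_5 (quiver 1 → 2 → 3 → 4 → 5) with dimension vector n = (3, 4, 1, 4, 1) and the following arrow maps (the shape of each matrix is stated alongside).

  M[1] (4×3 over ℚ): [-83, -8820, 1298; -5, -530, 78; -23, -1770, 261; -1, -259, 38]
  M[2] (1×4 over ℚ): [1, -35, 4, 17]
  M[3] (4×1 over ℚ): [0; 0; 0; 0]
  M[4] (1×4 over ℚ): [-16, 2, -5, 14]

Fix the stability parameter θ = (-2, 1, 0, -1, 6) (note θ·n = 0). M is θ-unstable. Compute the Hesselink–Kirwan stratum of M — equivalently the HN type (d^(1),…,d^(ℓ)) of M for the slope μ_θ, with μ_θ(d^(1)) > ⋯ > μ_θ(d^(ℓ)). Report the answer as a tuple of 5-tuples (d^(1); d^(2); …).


Interval decomposition of M: I[1,2]^2, I[1,3], I[2,2], I[4,4]^3, I[4,5].
HN type (ℓ=5): μ^(1)=6; μ^(2)=1; μ^(3)=1/2; μ^(4)=-1; μ^(5)=-2

((0, 0, 0, 0, 1); (0, 3, 0, 0, 0); (0, 1, 1, 0, 0); (0, 0, 0, 4, 0); (3, 0, 0, 0, 0))


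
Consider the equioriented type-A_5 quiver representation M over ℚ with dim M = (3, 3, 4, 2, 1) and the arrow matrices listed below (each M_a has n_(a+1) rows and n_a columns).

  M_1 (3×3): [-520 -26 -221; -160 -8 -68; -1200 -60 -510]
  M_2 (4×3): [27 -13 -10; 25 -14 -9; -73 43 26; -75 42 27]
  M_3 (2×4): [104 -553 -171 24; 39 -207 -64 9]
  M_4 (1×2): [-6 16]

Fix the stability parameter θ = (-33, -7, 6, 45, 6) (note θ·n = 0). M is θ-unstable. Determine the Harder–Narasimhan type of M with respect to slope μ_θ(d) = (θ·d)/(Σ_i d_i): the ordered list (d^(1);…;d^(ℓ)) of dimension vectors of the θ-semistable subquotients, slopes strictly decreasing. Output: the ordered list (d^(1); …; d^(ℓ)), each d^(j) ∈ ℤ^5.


Interval decomposition of M: I[1,1]^2, I[1,4], I[2,2], I[2,5], I[3,3]^2.
HN type (ℓ=5): μ^(1)=45; μ^(2)=51/2; μ^(3)=6; μ^(4)=-7; μ^(5)=-33

((0, 0, 0, 1, 0); (0, 0, 0, 1, 1); (0, 0, 4, 0, 0); (0, 3, 0, 0, 0); (3, 0, 0, 0, 0))


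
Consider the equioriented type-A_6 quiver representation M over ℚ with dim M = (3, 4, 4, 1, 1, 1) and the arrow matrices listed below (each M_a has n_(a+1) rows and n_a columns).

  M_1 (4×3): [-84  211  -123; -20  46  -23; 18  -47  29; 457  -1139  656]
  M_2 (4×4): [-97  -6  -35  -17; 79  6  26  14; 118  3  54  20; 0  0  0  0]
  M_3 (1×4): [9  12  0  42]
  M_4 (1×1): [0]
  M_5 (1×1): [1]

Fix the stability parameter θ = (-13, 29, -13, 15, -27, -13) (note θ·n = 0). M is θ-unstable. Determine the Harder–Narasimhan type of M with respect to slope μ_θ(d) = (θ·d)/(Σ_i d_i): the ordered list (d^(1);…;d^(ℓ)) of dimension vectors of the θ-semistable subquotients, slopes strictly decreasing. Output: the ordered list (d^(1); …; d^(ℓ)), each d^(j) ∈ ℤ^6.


Via rank(M_{q-1}∘⋯∘M_p): M ≅ I[1,3]^2, I[1,4], I[2,2], I[3,3], I[5,6].
μ_θ-semistable layers: μ^(1)=29; μ^(2)=15; μ^(3)=8; μ^(4)=-13; μ^(5)=-27

((0, 1, 0, 0, 0, 0); (0, 0, 0, 1, 0, 0); (0, 3, 3, 0, 0, 0); (3, 0, 1, 0, 0, 1); (0, 0, 0, 0, 1, 0))


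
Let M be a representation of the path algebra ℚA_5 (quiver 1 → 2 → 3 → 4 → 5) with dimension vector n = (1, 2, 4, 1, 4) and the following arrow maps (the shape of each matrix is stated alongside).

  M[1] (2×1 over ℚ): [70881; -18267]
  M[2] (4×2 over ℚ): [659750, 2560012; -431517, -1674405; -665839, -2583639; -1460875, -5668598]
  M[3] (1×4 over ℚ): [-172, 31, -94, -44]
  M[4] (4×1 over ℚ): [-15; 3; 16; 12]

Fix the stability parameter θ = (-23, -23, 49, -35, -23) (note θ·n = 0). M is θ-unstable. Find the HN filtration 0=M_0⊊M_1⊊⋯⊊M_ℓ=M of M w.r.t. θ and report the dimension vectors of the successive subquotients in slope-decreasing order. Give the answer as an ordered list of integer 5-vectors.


Via rank(M_{q-1}∘⋯∘M_p): M ≅ I[1,5], I[2,3], I[3,3]^2, I[5,5]^3.
μ_θ-semistable layers: μ^(1)=49; μ^(2)=-3; μ^(3)=-23

((0, 0, 3, 0, 0); (0, 0, 1, 1, 1); (1, 2, 0, 0, 3))


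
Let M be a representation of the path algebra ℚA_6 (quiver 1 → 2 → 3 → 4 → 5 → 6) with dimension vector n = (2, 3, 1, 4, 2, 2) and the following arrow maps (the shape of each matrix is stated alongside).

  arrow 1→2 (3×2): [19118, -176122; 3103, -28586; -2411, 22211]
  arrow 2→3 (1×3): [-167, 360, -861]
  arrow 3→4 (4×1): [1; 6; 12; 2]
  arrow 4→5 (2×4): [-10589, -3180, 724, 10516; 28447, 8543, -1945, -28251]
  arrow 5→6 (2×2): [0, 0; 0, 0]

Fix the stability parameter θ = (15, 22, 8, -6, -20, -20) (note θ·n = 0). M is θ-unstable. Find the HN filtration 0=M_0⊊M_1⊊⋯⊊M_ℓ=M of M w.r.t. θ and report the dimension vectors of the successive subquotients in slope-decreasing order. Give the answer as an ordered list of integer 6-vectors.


Via rank(M_{q-1}∘⋯∘M_p): M ≅ I[1,2], I[1,5], I[2,2], I[4,4]^2, I[4,5], I[6,6]^2.
μ_θ-semistable layers: μ^(1)=22; μ^(2)=15; μ^(3)=19/5; μ^(4)=-6; μ^(5)=-13; μ^(6)=-20

((0, 2, 0, 0, 0, 0); (1, 0, 0, 0, 0, 0); (1, 1, 1, 1, 1, 0); (0, 0, 0, 2, 0, 0); (0, 0, 0, 1, 1, 0); (0, 0, 0, 0, 0, 2))


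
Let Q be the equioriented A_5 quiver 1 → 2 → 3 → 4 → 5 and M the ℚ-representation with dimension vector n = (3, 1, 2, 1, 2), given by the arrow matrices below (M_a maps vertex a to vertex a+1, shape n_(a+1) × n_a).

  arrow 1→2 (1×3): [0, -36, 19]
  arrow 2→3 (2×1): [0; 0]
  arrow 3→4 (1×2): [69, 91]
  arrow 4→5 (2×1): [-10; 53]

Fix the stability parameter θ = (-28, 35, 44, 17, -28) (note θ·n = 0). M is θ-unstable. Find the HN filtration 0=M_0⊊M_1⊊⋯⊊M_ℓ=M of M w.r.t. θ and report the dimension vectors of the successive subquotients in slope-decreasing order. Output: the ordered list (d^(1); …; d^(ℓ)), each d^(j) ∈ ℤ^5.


Via rank(M_{q-1}∘⋯∘M_p): M ≅ I[1,1]^2, I[1,2], I[3,3], I[3,5], I[5,5].
μ_θ-semistable layers: μ^(1)=44; μ^(2)=35; μ^(3)=11; μ^(4)=-28

((0, 0, 1, 0, 0); (0, 1, 0, 0, 0); (0, 0, 1, 1, 1); (3, 0, 0, 0, 1))


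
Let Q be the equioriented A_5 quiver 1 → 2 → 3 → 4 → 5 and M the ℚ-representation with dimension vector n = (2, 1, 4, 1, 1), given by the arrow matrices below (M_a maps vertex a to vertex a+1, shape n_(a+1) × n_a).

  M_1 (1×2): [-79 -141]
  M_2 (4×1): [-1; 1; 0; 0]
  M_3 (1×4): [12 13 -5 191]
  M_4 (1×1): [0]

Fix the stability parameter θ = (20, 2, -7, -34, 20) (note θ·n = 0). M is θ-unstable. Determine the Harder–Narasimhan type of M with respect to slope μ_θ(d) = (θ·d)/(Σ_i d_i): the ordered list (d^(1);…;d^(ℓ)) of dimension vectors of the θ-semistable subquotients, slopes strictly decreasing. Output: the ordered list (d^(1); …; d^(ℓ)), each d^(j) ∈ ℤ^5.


Interval decomposition of M: I[1,1], I[1,4], I[3,3]^3, I[5,5].
HN type (ℓ=3): μ^(1)=20; μ^(2)=-19/4; μ^(3)=-7

((1, 0, 0, 0, 1); (1, 1, 1, 1, 0); (0, 0, 3, 0, 0))


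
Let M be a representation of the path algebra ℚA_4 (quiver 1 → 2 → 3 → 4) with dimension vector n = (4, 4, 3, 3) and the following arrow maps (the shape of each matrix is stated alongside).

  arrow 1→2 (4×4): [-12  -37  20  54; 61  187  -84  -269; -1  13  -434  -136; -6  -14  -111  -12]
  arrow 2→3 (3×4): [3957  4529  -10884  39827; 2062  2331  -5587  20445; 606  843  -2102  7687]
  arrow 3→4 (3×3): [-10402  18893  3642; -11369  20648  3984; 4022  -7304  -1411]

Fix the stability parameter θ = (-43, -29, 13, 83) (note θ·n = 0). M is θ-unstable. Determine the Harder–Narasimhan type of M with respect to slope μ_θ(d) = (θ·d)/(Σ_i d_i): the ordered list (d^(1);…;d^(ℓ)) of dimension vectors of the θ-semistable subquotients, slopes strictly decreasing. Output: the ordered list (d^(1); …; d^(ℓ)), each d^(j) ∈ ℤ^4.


Via rank(M_{q-1}∘⋯∘M_p): M ≅ I[1,2], I[1,4]^3.
μ_θ-semistable layers: μ^(1)=83; μ^(2)=13; μ^(3)=-29; μ^(4)=-43

((0, 0, 0, 3); (0, 0, 3, 0); (0, 4, 0, 0); (4, 0, 0, 0))


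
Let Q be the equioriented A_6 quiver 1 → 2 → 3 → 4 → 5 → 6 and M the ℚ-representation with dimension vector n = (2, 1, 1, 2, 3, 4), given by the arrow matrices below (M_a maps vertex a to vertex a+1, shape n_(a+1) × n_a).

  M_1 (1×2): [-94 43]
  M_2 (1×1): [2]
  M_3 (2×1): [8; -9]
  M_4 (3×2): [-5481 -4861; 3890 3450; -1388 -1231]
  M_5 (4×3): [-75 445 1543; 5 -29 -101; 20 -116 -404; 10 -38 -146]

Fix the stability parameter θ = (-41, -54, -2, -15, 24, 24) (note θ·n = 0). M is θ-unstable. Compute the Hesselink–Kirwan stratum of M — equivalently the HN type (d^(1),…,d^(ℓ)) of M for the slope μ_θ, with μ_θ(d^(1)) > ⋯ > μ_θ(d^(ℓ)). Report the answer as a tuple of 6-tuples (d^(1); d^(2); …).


Barcode: M ≅ I[1,1], I[1,5], I[4,6], I[5,6], I[6,6]^2. HN layers by μ_θ (5 steps, strictly decreasing):
  μ^(1)=24; μ^(2)=-17/2; μ^(3)=-15; μ^(4)=-41; μ^(5)=-95/2

((0, 0, 0, 0, 3, 4); (0, 0, 1, 1, 0, 0); (0, 0, 0, 1, 0, 0); (1, 0, 0, 0, 0, 0); (1, 1, 0, 0, 0, 0))


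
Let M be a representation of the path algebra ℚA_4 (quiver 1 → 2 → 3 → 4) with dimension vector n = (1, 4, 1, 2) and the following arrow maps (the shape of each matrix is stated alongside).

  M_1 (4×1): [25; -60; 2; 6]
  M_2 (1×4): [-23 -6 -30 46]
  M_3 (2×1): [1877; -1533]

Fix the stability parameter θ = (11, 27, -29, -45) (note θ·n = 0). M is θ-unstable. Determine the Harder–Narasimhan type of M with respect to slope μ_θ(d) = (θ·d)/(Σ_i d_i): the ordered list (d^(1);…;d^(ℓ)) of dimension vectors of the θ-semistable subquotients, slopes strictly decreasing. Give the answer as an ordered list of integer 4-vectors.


Via rank(M_{q-1}∘⋯∘M_p): M ≅ I[1,4], I[2,2]^3, I[4,4].
μ_θ-semistable layers: μ^(1)=27; μ^(2)=-9; μ^(3)=-45

((0, 3, 0, 0); (1, 1, 1, 1); (0, 0, 0, 1))


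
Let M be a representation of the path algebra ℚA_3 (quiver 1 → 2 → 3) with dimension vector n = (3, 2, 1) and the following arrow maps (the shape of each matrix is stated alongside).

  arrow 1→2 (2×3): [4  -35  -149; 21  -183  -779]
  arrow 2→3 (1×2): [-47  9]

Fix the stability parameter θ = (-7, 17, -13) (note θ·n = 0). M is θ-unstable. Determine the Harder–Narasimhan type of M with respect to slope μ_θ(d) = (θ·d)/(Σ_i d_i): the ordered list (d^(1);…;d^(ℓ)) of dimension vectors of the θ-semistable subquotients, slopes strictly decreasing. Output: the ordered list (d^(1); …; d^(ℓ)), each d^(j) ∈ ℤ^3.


Interval decomposition of M: I[1,1], I[1,2], I[1,3].
HN type (ℓ=3): μ^(1)=17; μ^(2)=2; μ^(3)=-7

((0, 1, 0); (0, 1, 1); (3, 0, 0))


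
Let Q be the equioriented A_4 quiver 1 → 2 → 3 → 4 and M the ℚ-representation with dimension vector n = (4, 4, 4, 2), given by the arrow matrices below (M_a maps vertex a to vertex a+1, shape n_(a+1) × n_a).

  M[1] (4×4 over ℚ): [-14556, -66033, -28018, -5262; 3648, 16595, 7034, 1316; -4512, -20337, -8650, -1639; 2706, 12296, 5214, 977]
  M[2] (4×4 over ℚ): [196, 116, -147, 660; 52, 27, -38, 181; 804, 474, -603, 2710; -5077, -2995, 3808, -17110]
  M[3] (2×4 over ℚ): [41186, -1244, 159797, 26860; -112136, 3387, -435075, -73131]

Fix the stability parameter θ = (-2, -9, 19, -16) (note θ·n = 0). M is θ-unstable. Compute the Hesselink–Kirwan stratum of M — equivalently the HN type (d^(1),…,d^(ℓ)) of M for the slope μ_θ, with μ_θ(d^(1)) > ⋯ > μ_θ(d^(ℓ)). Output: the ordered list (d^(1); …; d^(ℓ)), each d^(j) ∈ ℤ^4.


Interval decomposition of M: I[1,1], I[1,2], I[1,4]^2, I[2,3], I[3,3].
HN type (ℓ=5): μ^(1)=19; μ^(2)=3/2; μ^(3)=-2; μ^(4)=-11/2; μ^(5)=-9

((0, 0, 2, 0); (0, 0, 2, 2); (1, 0, 0, 0); (3, 3, 0, 0); (0, 1, 0, 0))


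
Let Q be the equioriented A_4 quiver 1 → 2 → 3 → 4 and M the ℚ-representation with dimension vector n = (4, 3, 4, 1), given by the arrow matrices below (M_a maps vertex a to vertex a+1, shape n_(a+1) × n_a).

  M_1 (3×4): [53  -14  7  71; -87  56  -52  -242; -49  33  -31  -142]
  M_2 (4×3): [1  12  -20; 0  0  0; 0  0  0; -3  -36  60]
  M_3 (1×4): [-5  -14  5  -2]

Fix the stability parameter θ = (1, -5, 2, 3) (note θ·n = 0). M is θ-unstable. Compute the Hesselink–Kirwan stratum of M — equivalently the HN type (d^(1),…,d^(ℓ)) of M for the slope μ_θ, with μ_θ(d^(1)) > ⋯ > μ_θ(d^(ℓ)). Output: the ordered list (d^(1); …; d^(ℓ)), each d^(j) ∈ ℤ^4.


Via rank(M_{q-1}∘⋯∘M_p): M ≅ I[1,1], I[1,2]^2, I[1,4], I[3,3]^3.
μ_θ-semistable layers: μ^(1)=3; μ^(2)=2; μ^(3)=1; μ^(4)=-2

((0, 0, 0, 1); (0, 0, 4, 0); (1, 0, 0, 0); (3, 3, 0, 0))


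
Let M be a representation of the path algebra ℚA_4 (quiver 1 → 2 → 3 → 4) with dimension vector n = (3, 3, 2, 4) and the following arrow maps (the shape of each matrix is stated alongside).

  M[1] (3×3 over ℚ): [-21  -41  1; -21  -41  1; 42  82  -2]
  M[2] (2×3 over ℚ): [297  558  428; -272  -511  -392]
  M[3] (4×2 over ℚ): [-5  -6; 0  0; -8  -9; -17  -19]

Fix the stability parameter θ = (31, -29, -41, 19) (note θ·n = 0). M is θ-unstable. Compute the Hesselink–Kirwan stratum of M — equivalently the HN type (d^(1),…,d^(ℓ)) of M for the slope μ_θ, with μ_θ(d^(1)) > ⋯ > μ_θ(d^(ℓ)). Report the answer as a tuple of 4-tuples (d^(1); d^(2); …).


Barcode: M ≅ I[1,1]^2, I[1,4], I[2,2], I[2,4], I[4,4]^2. HN layers by μ_θ (5 steps, strictly decreasing):
  μ^(1)=31; μ^(2)=19; μ^(3)=-13; μ^(4)=-29; μ^(5)=-35

((2, 0, 0, 0); (0, 0, 0, 4); (1, 1, 1, 0); (0, 1, 0, 0); (0, 1, 1, 0))


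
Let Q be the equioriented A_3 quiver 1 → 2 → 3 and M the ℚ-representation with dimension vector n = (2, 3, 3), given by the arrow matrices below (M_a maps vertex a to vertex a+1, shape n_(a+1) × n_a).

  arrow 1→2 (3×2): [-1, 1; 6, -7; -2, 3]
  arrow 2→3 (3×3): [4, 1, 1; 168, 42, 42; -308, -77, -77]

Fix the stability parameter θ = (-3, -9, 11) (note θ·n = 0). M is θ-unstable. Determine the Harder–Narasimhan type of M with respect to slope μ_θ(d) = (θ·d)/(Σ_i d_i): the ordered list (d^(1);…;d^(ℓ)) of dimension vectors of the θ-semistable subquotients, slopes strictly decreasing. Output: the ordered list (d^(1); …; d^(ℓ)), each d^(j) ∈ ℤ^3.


Interval decomposition of M: I[1,2]^2, I[2,3], I[3,3]^2.
HN type (ℓ=3): μ^(1)=11; μ^(2)=-6; μ^(3)=-9

((0, 0, 3); (2, 2, 0); (0, 1, 0))
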